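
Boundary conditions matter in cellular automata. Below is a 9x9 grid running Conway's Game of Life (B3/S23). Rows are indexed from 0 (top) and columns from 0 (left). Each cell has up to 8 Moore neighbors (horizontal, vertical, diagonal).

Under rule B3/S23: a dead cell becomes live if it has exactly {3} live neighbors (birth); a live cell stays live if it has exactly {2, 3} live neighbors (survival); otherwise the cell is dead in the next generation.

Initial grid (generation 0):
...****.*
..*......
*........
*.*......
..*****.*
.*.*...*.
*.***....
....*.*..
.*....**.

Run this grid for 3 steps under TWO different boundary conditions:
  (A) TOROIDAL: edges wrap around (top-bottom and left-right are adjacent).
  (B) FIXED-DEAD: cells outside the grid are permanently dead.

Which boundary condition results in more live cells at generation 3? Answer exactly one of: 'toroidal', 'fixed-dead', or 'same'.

Under TOROIDAL boundary, generation 3:
.**...**.
.........
.***.....
..***....
.*.......
..*......
..*.**...
.....*...
.**..***.
Population = 21

Under FIXED-DEAD boundary, generation 3:
.........
.........
...*.....
...**....
.........
.**......
*...*....
.*.****..
......*..
Population = 13

Comparison: toroidal=21, fixed-dead=13 -> toroidal

Answer: toroidal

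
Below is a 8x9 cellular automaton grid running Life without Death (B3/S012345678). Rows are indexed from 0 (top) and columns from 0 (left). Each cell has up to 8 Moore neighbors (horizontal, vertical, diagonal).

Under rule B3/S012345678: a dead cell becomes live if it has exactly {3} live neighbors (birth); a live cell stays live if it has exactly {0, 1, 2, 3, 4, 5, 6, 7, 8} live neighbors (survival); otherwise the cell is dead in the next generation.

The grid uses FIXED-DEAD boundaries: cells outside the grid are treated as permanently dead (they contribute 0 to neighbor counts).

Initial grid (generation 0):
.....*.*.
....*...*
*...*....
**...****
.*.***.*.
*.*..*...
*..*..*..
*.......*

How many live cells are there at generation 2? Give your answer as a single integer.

Answer: 35

Derivation:
Simulating step by step:
Generation 0 (given above): 25 live cells
Generation 1: 32 live cells
.....*.*.
....**..*
**..*.*.*
****.****
.*.***.**
*.*..*...
*..*..*..
*.......*
Generation 2: 35 live cells
....****.
....**..*
**..*.*.*
****.****
.*.***.**
*.*..*.*.
*..*..*..
*.......*
Population at generation 2: 35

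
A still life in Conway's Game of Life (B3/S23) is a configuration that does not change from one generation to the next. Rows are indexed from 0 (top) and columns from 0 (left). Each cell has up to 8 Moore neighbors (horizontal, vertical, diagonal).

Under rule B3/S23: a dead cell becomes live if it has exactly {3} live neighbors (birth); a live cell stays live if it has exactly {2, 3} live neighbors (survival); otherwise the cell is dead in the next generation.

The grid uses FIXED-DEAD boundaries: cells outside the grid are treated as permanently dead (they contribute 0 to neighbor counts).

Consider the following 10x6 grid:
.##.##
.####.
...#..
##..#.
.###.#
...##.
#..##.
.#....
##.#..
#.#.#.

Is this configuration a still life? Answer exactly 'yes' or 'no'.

Compute generation 1 and compare to generation 0 (given above):
Generation 1:
.#..##
.#...#
#.....
##..#.
##...#
.#...#
..###.
.#.##.
#..#..
#.##..
Cell (0,2) differs: gen0=1 vs gen1=0 -> NOT a still life.

Answer: no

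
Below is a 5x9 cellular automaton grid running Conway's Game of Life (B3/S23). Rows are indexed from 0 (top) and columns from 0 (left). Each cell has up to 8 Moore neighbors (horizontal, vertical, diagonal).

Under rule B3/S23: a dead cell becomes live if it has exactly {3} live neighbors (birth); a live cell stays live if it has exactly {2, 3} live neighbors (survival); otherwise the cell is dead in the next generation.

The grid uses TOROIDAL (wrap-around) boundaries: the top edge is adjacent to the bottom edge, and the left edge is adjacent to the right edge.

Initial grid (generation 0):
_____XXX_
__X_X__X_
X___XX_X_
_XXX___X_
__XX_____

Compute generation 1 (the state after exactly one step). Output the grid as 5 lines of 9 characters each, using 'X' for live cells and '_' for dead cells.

Simulating step by step:
Generation 0 (given above): 16 live cells
Generation 1: 18 live cells
(generation 1 grid is the final answer)

Answer: __X_XXXX_
___XX__X_
____XX_X_
_X____X_X
_X_XX__X_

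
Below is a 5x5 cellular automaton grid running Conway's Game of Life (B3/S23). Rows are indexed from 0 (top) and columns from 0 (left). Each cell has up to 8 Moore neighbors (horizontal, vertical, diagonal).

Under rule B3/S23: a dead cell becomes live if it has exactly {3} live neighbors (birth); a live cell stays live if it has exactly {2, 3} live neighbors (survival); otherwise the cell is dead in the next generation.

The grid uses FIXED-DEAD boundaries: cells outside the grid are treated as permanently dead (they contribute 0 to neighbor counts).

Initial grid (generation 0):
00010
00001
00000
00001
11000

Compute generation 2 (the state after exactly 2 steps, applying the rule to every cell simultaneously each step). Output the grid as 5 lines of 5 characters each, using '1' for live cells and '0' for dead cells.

Simulating step by step:
Generation 0 (given above): 5 live cells
Generation 1: 0 live cells
00000
00000
00000
00000
00000
Generation 2: 0 live cells
(generation 2 grid is the final answer)

Answer: 00000
00000
00000
00000
00000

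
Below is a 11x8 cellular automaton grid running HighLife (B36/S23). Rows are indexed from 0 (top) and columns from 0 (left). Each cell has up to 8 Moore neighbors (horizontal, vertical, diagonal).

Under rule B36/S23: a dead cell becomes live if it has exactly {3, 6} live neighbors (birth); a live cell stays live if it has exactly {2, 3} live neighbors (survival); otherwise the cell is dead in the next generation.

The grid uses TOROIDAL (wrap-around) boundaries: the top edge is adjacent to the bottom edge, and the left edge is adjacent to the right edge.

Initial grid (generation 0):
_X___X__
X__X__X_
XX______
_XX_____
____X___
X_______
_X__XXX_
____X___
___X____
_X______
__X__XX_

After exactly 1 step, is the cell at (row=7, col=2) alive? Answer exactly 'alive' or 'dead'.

Answer: dead

Derivation:
Simulating step by step:
Generation 0 (given above): 21 live cells
Generation 1: 24 live cells
_XX_XX_X
X_X____X
X______X
XXX_____
_X______
____X___
____XX__
___XX___
________
__X_____
_XX__XX_

Cell (7,2) at generation 1: 0 -> dead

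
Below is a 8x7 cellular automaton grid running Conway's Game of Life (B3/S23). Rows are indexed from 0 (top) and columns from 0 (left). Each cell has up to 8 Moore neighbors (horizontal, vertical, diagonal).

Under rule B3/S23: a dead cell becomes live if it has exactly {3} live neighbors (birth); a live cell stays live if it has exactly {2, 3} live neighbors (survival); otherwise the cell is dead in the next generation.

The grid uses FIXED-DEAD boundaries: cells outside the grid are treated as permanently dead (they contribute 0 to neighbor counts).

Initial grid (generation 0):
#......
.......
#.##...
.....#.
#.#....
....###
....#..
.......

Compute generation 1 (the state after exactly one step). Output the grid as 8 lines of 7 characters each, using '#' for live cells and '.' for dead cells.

Simulating step by step:
Generation 0 (given above): 11 live cells
Generation 1: 9 live cells
(generation 1 grid is the final answer)

Answer: .......
.#.....
.......
..##...
....#.#
...###.
....#..
.......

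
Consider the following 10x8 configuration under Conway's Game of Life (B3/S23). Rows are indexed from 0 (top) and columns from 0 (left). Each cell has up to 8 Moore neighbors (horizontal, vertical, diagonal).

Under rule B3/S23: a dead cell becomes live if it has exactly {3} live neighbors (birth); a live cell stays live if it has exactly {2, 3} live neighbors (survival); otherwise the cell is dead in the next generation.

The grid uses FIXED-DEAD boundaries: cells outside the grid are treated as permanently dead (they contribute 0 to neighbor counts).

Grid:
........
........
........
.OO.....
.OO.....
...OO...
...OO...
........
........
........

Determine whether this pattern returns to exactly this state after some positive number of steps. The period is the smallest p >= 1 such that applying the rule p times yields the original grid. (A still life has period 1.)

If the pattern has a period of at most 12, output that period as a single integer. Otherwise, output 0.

Answer: 2

Derivation:
Simulating and comparing each generation to the original:
Gen 0 (original, given above): 8 live cells
Gen 1: 6 live cells, differs from original
Gen 2: 8 live cells, MATCHES original -> period = 2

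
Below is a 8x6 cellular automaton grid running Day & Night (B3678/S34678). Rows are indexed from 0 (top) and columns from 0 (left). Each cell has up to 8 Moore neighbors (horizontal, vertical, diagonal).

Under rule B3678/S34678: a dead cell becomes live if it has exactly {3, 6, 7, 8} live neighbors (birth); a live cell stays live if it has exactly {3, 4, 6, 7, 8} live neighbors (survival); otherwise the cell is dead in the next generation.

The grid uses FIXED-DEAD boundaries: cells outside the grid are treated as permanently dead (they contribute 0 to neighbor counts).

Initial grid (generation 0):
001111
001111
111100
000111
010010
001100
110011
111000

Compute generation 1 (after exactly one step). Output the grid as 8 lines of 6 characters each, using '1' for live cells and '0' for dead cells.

Answer: 001001
001111
010110
100110
000011
101101
100000
110000

Derivation:
Simulating step by step:
Generation 0 (given above): 26 live cells
Generation 1: 21 live cells
(generation 1 grid is the final answer)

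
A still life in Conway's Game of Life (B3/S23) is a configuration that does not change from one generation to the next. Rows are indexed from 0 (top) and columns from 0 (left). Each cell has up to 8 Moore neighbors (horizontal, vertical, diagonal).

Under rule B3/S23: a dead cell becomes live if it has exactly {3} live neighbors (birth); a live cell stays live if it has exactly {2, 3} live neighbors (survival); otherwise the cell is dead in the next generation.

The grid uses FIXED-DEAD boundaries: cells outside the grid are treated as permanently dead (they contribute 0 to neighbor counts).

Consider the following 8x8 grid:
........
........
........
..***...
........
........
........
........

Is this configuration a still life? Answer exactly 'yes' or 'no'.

Answer: no

Derivation:
Compute generation 1 and compare to generation 0 (given above):
Generation 1:
........
........
...*....
...*....
...*....
........
........
........
Cell (2,3) differs: gen0=0 vs gen1=1 -> NOT a still life.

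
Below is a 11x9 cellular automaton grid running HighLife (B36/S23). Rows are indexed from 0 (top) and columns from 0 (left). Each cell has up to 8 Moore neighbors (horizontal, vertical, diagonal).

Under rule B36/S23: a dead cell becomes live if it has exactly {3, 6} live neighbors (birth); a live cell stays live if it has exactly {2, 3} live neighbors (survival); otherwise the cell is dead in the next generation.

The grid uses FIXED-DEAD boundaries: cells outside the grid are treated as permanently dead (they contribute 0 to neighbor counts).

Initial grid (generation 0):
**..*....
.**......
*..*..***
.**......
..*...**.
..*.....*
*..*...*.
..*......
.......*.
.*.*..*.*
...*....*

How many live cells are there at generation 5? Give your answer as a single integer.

Simulating step by step:
Generation 0 (given above): 28 live cells
Generation 1: 30 live cells
***......
..**...*.
*..*...*.
.***....*
..**...*.
.***..*.*
.***.....
.........
..*....*.
..*.....*
..*....*.
Generation 2: 27 live cells
.***.....
*..*.....
..*.*..**
.*..*..**
....*..**
....*..*.
.*.*.....
.*.*.....
.........
.***...**
.........
Generation 3: 26 live cells
.***.....
....*....
.**.*..**
....***..
...****..
...**..**
...**....
.........
.*.*.....
..*......
..*......
Generation 4: 19 live cells
..**.....
....*....
....*.**.
..*......
.........
..*...**.
...**....
..***....
..*......
.***.....
.........
Generation 5: 16 live cells
...*.....
....**...
...*.*...
.........
.........
...*.....
....**...
..*.*....
...**....
.***.....
..*......
Population at generation 5: 16

Answer: 16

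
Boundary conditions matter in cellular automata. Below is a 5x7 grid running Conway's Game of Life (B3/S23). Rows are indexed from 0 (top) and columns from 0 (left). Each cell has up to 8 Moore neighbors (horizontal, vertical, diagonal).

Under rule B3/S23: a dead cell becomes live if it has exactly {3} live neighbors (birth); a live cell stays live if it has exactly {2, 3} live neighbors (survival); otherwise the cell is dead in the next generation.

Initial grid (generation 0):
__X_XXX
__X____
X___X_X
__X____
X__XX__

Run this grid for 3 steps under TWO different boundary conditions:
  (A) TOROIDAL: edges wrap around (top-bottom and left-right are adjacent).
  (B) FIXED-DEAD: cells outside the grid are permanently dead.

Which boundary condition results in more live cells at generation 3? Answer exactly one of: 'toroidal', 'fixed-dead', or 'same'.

Answer: fixed-dead

Derivation:
Under TOROIDAL boundary, generation 3:
_______
___XX__
___XX__
_______
_______
Population = 4

Under FIXED-DEAD boundary, generation 3:
___X_X_
__XX_X_
_____X_
__XXX__
___XX__
Population = 11

Comparison: toroidal=4, fixed-dead=11 -> fixed-dead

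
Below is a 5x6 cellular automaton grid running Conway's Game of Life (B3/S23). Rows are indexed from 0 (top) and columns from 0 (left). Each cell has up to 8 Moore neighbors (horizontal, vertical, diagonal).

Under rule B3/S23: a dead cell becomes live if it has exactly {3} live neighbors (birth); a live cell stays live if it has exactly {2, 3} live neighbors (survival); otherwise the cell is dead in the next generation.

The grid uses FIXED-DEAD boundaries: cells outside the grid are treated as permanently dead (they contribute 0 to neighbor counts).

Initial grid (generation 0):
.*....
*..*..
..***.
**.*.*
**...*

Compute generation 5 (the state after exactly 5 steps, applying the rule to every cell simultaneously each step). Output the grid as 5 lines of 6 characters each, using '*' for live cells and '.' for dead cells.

Simulating step by step:
Generation 0 (given above): 13 live cells
Generation 1: 11 live cells
......
.*.**.
*.....
*..*.*
***.*.
Generation 2: 13 live cells
......
......
****..
*.***.
*****.
Generation 3: 6 live cells
......
.**...
*...*.
......
*...*.
Generation 4: 2 live cells
......
.*....
.*....
......
......
Generation 5: 0 live cells
(generation 5 grid is the final answer)

Answer: ......
......
......
......
......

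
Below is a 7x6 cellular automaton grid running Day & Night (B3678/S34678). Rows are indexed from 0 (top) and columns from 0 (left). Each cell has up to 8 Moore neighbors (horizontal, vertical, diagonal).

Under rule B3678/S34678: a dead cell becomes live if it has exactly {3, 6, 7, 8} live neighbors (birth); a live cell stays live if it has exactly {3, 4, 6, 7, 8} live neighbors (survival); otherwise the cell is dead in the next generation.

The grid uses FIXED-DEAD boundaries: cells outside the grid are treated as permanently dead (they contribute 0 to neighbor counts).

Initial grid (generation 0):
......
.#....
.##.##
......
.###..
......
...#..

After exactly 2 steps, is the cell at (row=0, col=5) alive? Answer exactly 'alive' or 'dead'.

Simulating step by step:
Generation 0 (given above): 9 live cells
Generation 1: 3 live cells
......
..#...
......
....#.
......
...#..
......
Generation 2: 0 live cells
......
......
......
......
......
......
......

Cell (0,5) at generation 2: 0 -> dead

Answer: dead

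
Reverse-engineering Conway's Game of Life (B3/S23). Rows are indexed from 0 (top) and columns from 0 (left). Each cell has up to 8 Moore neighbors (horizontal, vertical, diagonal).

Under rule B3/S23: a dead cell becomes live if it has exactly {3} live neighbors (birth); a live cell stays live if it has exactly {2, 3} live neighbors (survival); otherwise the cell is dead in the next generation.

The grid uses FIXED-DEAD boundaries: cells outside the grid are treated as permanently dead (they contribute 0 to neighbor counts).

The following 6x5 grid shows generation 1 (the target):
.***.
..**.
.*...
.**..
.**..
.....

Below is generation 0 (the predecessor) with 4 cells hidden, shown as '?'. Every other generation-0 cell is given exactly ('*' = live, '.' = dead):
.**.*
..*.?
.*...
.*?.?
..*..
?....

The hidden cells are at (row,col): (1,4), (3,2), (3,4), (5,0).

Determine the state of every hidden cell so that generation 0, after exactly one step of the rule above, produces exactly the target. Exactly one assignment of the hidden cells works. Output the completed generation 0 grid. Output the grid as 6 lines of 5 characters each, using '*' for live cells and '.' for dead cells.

Answer: .**.*
..*..
.*...
.**..
..*..
.....

Derivation:
Hidden generation-0 cells (in order): (1,4), (3,2), (3,4), (5,0).
A hidden cell only influences target cells in its own 3x3 neighborhood. Try each of the 2^4 = 16 assignments, step the completed generation 0 forward once under B3/S23, and compare with the target:
  (1,4)=. (3,2)=. (3,4)=. (5,0)=. -> step gives (2,2)='*' but target has '.' -> reject
  (1,4)=. (3,2)=. (3,4)=. (5,0)=* -> step gives (2,2)='*' but target has '.' -> reject
  (1,4)=. (3,2)=. (3,4)=* (5,0)=. -> step gives (2,2)='*' but target has '.' -> reject
  (1,4)=. (3,2)=. (3,4)=* (5,0)=* -> step gives (2,2)='*' but target has '.' -> reject
  (1,4)=. (3,2)=* (3,4)=. (5,0)=. -> step reproduces the target at every cell -> ACCEPT
  (1,4)=. (3,2)=* (3,4)=. (5,0)=* -> step gives (4,1)='.' but target has '*' -> reject
  (1,4)=. (3,2)=* (3,4)=* (5,0)=. -> step gives (2,3)='*' but target has '.' -> reject
  (1,4)=. (3,2)=* (3,4)=* (5,0)=* -> step gives (2,3)='*' but target has '.' -> reject
  (1,4)=* (3,2)=. (3,4)=. (5,0)=. -> step gives (0,3)='.' but target has '*' -> reject
  (1,4)=* (3,2)=. (3,4)=. (5,0)=* -> step gives (0,3)='.' but target has '*' -> reject
  (1,4)=* (3,2)=. (3,4)=* (5,0)=. -> step gives (0,3)='.' but target has '*' -> reject
  (1,4)=* (3,2)=. (3,4)=* (5,0)=* -> step gives (0,3)='.' but target has '*' -> reject
  (1,4)=* (3,2)=* (3,4)=. (5,0)=. -> step gives (0,3)='.' but target has '*' -> reject
  (1,4)=* (3,2)=* (3,4)=. (5,0)=* -> step gives (0,3)='.' but target has '*' -> reject
  (1,4)=* (3,2)=* (3,4)=* (5,0)=. -> step gives (0,3)='.' but target has '*' -> reject
  (1,4)=* (3,2)=* (3,4)=* (5,0)=* -> step gives (0,3)='.' but target has '*' -> reject
Unique solution: (1,4)=dead, (3,2)=live, (3,4)=dead, (5,0)=dead.
Check: live-neighbor counts of every cell in the completed generation 0:
12230
24331
23420
23320
13220
01110
Applying B3/S23 to generation 0 with these counts gives:
.***.
..**.
.*...
.**..
.**..
.....
which matches the target exactly.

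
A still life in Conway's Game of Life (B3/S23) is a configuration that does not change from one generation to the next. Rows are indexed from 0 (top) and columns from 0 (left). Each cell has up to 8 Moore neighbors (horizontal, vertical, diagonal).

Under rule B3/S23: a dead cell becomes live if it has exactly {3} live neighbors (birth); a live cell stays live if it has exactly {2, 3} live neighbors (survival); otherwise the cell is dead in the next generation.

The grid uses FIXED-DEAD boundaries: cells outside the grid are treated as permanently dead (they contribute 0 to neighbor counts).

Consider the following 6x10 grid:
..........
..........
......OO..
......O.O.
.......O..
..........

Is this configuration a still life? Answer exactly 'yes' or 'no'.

Answer: yes

Derivation:
Compute generation 1 and compare to generation 0 (given above):
Generation 1:
..........
..........
......OO..
......O.O.
.......O..
..........
The grids are IDENTICAL -> still life.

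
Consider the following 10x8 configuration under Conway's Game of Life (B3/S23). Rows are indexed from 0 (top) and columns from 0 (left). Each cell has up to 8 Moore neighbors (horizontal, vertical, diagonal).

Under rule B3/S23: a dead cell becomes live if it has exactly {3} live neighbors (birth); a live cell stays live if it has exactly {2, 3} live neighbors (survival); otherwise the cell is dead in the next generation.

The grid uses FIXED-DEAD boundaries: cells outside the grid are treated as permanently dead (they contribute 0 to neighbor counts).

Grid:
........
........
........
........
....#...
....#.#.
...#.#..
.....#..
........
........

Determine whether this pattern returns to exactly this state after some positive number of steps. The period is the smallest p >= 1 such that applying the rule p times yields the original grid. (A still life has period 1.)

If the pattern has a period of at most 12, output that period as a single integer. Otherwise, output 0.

Simulating and comparing each generation to the original:
Gen 0 (original, given above): 6 live cells
Gen 1: 6 live cells, differs from original
Gen 2: 6 live cells, MATCHES original -> period = 2

Answer: 2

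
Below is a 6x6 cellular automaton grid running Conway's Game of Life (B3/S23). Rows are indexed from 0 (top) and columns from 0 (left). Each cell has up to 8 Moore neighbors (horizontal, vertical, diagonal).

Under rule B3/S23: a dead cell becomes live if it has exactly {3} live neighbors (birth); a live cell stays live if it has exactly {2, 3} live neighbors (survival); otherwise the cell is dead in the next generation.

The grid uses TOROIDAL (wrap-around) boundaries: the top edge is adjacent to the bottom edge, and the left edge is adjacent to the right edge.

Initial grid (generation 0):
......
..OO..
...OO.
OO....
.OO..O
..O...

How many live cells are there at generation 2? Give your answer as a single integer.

Simulating step by step:
Generation 0 (given above): 10 live cells
Generation 1: 16 live cells
..OO..
..OOO.
.O.OO.
OO.OOO
..O...
.OO...
Generation 2: 9 live cells
....O.
.O....
.O....
OO...O
....OO
.O....
Population at generation 2: 9

Answer: 9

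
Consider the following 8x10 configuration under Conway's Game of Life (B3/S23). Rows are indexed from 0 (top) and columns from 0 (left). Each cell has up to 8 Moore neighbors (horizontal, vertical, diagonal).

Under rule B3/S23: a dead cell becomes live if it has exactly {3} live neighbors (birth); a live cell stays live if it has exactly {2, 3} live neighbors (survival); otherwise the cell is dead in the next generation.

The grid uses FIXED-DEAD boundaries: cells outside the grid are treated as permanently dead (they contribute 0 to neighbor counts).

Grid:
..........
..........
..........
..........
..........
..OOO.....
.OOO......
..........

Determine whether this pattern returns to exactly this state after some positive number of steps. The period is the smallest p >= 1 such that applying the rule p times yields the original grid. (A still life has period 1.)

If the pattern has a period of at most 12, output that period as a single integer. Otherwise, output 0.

Answer: 2

Derivation:
Simulating and comparing each generation to the original:
Gen 0 (original, given above): 6 live cells
Gen 1: 6 live cells, differs from original
Gen 2: 6 live cells, MATCHES original -> period = 2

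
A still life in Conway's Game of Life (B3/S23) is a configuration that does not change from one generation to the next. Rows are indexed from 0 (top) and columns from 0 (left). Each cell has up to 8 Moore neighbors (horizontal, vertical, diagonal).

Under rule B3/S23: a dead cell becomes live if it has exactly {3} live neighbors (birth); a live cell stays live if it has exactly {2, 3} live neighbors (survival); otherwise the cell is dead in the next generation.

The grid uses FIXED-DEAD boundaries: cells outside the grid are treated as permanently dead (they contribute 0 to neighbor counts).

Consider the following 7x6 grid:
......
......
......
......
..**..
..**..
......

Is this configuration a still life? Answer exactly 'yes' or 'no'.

Compute generation 1 and compare to generation 0 (given above):
Generation 1:
......
......
......
......
..**..
..**..
......
The grids are IDENTICAL -> still life.

Answer: yes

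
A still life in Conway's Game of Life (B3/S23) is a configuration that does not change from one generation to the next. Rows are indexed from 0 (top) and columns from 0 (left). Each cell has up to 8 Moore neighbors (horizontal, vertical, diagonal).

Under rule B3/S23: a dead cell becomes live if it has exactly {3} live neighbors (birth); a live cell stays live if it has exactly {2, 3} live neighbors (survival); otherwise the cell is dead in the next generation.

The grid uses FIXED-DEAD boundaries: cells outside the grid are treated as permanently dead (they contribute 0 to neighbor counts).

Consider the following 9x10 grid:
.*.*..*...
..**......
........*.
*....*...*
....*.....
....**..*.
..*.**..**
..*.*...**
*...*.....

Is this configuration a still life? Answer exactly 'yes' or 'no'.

Compute generation 1 and compare to generation 0 (given above):
Generation 1:
...*......
..**......
..........
..........
....*.....
........**
.......*..
.*..*...**
...*......
Cell (0,1) differs: gen0=1 vs gen1=0 -> NOT a still life.

Answer: no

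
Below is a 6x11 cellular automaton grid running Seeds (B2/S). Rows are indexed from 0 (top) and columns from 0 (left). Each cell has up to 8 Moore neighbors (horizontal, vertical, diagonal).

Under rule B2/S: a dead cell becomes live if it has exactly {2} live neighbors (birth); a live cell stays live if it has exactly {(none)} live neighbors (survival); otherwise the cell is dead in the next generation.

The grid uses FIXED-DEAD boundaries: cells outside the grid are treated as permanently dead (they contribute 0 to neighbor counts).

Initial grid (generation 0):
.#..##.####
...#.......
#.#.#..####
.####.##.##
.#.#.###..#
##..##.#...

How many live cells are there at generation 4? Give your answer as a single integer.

Simulating step by step:
Generation 0 (given above): 34 live cells
Generation 1: 6 live cells
..##..#....
#..........
...........
...........
...........
...#....#..
Generation 2: 4 live cells
.#.........
.###.......
...........
...........
...........
...........
Generation 3: 5 live cells
#..#.......
#..........
.#.#.......
...........
...........
...........
Generation 4: 6 live cells
.#.........
...##......
#.#........
..#........
...........
...........
Population at generation 4: 6

Answer: 6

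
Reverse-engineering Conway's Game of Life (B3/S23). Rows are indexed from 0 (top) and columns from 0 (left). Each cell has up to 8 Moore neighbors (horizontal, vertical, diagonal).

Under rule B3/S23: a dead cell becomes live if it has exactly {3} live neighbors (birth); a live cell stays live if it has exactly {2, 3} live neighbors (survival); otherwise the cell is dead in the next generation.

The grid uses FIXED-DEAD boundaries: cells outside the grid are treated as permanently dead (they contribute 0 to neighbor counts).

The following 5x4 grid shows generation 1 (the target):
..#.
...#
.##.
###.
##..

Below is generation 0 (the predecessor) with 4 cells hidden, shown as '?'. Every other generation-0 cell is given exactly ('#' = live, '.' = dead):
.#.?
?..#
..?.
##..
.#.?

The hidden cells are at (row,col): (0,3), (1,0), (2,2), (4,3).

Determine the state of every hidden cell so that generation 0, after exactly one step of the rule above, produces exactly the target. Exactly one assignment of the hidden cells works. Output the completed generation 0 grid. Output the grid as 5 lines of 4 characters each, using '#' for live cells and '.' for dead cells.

Answer: .#.#
...#
..#.
##..
.#..

Derivation:
Hidden generation-0 cells (in order): (0,3), (1,0), (2,2), (4,3).
A hidden cell only influences target cells in its own 3x3 neighborhood. Try each of the 2^4 = 16 assignments, step the completed generation 0 forward once under B3/S23, and compare with the target:
  (0,3)=. (1,0)=. (2,2)=. (4,3)=. -> step gives (0,2)='.' but target has '#' -> reject
  (0,3)=. (1,0)=. (2,2)=. (4,3)=# -> step gives (0,2)='.' but target has '#' -> reject
  (0,3)=. (1,0)=. (2,2)=# (4,3)=. -> step gives (0,2)='.' but target has '#' -> reject
  (0,3)=. (1,0)=. (2,2)=# (4,3)=# -> step gives (0,2)='.' but target has '#' -> reject
  (0,3)=. (1,0)=# (2,2)=. (4,3)=. -> step gives (0,2)='.' but target has '#' -> reject
  (0,3)=. (1,0)=# (2,2)=. (4,3)=# -> step gives (0,2)='.' but target has '#' -> reject
  (0,3)=. (1,0)=# (2,2)=# (4,3)=. -> step gives (0,2)='.' but target has '#' -> reject
  (0,3)=. (1,0)=# (2,2)=# (4,3)=# -> step gives (0,2)='.' but target has '#' -> reject
  (0,3)=# (1,0)=. (2,2)=. (4,3)=. -> step gives (1,2)='#' but target has '.' -> reject
  (0,3)=# (1,0)=. (2,2)=. (4,3)=# -> step gives (1,2)='#' but target has '.' -> reject
  (0,3)=# (1,0)=. (2,2)=# (4,3)=. -> step reproduces the target at every cell -> ACCEPT
  (0,3)=# (1,0)=. (2,2)=# (4,3)=# -> step gives (3,2)='.' but target has '#' -> reject
  (0,3)=# (1,0)=# (2,2)=. (4,3)=. -> step gives (1,2)='#' but target has '.' -> reject
  (0,3)=# (1,0)=# (2,2)=. (4,3)=# -> step gives (1,2)='#' but target has '.' -> reject
  (0,3)=# (1,0)=# (2,2)=# (4,3)=. -> step gives (1,1)='#' but target has '.' -> reject
  (0,3)=# (1,0)=# (2,2)=# (4,3)=# -> step gives (1,1)='#' but target has '.' -> reject
Unique solution: (0,3)=live, (1,0)=dead, (2,2)=live, (4,3)=dead.
Check: live-neighbor counts of every cell in the completed generation 0:
1031
1242
2322
2331
3220
Applying B3/S23 to generation 0 with these counts gives:
..#.
...#
.##.
###.
##..
which matches the target exactly.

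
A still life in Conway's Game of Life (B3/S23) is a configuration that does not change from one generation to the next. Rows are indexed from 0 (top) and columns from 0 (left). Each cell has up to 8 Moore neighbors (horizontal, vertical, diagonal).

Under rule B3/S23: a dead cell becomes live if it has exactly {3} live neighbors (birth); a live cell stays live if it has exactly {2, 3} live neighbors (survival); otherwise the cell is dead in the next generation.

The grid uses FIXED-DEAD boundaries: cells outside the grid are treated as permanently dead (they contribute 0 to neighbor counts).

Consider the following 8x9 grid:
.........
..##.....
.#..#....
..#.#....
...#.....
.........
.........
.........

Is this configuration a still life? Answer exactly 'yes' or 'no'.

Answer: yes

Derivation:
Compute generation 1 and compare to generation 0 (given above):
Generation 1:
.........
..##.....
.#..#....
..#.#....
...#.....
.........
.........
.........
The grids are IDENTICAL -> still life.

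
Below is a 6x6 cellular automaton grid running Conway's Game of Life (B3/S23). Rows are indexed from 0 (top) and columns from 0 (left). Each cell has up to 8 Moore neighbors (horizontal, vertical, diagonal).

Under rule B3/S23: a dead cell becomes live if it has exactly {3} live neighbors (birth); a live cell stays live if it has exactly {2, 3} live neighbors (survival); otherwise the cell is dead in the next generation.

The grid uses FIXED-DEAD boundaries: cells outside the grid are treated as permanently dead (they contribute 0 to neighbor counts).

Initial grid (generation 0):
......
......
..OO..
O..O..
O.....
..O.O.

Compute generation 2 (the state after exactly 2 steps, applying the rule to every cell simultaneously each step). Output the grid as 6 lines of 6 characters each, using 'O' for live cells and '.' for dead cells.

Answer: ......
......
.O.O..
.O..O.
.O.O..
......

Derivation:
Simulating step by step:
Generation 0 (given above): 7 live cells
Generation 1: 7 live cells
......
......
..OO..
.OOO..
.O.O..
......
Generation 2: 6 live cells
(generation 2 grid is the final answer)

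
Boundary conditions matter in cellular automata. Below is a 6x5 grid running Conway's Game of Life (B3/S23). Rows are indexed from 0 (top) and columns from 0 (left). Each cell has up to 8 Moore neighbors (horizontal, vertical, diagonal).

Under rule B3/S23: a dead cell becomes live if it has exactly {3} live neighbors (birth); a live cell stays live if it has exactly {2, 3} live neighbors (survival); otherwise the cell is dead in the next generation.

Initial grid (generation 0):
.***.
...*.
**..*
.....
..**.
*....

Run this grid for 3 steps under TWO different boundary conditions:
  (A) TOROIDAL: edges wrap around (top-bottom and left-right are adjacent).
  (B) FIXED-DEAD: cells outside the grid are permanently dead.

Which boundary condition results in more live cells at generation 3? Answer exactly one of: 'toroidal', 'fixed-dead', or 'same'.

Answer: toroidal

Derivation:
Under TOROIDAL boundary, generation 3:
..*.*
**...
.*...
.*.*.
....*
..*.*
Population = 10

Under FIXED-DEAD boundary, generation 3:
..*.*
.*...
.*..*
.***.
.....
.....
Population = 8

Comparison: toroidal=10, fixed-dead=8 -> toroidal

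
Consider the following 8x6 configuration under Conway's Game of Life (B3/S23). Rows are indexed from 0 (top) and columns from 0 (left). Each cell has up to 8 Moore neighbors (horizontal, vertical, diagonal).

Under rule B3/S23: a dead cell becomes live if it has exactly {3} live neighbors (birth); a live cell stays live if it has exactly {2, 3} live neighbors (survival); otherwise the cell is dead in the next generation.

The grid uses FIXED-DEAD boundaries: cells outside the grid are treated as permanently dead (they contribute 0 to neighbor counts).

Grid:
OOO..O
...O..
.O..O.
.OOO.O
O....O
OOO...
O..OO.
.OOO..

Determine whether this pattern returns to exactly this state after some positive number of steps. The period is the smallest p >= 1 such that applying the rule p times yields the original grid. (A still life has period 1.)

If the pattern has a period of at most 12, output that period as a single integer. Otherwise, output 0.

Simulating and comparing each generation to the original:
Gen 0 (original, given above): 22 live cells
Gen 1: 25 live cells, differs from original
Gen 2: 20 live cells, differs from original
Gen 3: 22 live cells, differs from original
Gen 4: 16 live cells, differs from original
Gen 5: 13 live cells, differs from original
Gen 6: 12 live cells, differs from original
Gen 7: 13 live cells, differs from original
Gen 8: 11 live cells, differs from original
Gen 9: 12 live cells, differs from original
Gen 10: 9 live cells, differs from original
Gen 11: 8 live cells, differs from original
Gen 12: 7 live cells, differs from original
No period found within 12 steps.

Answer: 0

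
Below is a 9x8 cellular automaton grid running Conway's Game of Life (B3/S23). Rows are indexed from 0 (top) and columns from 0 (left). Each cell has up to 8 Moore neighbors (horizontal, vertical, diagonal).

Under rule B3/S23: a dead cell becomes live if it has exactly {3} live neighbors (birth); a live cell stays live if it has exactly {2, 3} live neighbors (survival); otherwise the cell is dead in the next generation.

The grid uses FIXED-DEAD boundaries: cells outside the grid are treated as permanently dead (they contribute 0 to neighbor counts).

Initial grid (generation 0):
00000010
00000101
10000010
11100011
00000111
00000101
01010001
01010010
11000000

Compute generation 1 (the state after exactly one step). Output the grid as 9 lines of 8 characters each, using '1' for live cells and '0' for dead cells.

Answer: 00000010
00000101
10000100
11000000
01000100
00001101
00001001
01000000
11100000

Derivation:
Simulating step by step:
Generation 0 (given above): 23 live cells
Generation 1: 18 live cells
(generation 1 grid is the final answer)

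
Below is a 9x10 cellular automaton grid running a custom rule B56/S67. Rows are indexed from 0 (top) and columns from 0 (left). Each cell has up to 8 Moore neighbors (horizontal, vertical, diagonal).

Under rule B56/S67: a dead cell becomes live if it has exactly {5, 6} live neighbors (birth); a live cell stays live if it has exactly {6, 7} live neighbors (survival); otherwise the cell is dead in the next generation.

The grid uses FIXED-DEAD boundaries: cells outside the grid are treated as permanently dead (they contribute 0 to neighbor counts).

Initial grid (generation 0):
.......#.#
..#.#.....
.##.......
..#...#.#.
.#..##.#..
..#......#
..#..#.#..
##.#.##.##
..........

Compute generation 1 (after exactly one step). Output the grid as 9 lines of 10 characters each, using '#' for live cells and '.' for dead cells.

Answer: ..........
..........
..........
..........
..........
..........
..........
..........
..........

Derivation:
Simulating step by step:
Generation 0 (given above): 25 live cells
Generation 1: 0 live cells
(generation 1 grid is the final answer)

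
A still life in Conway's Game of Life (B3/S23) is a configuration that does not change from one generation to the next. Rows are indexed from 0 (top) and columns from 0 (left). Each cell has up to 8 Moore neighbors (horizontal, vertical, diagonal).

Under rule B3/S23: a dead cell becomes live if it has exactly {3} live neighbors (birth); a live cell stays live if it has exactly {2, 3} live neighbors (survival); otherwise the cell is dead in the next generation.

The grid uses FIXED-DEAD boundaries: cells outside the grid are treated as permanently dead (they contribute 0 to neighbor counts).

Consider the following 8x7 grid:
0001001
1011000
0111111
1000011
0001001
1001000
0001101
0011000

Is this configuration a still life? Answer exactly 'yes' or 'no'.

Compute generation 1 and compare to generation 0 (given above):
Generation 1:
0011000
0000001
1000001
0100000
0000111
0011010
0000100
0011100
Cell (0,2) differs: gen0=0 vs gen1=1 -> NOT a still life.

Answer: no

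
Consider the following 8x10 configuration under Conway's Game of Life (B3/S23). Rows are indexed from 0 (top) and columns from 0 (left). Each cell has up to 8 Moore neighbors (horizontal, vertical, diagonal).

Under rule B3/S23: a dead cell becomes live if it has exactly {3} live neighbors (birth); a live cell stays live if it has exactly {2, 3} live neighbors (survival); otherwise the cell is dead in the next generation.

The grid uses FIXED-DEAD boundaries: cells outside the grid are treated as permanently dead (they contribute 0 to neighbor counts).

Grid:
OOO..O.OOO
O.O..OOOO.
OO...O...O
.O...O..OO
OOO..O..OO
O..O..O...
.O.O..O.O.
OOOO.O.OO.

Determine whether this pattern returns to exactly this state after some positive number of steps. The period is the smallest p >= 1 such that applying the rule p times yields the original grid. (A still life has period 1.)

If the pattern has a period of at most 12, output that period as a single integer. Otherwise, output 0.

Answer: 0

Derivation:
Simulating and comparing each generation to the original:
Gen 0 (original, given above): 41 live cells
Gen 1: 41 live cells, differs from original
Gen 2: 19 live cells, differs from original
Gen 3: 16 live cells, differs from original
Gen 4: 13 live cells, differs from original
Gen 5: 15 live cells, differs from original
Gen 6: 12 live cells, differs from original
Gen 7: 19 live cells, differs from original
Gen 8: 14 live cells, differs from original
Gen 9: 18 live cells, differs from original
Gen 10: 16 live cells, differs from original
Gen 11: 23 live cells, differs from original
Gen 12: 15 live cells, differs from original
No period found within 12 steps.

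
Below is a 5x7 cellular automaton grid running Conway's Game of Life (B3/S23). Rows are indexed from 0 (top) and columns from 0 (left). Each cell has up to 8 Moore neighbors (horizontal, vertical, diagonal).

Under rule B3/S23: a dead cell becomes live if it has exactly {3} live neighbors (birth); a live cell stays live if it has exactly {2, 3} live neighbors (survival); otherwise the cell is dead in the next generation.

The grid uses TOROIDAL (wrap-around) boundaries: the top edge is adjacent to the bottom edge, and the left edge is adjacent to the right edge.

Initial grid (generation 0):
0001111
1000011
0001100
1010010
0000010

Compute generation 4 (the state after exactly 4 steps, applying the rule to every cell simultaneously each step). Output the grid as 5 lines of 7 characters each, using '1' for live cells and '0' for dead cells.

Answer: 0000000
1010000
0110011
0001000
1000000

Derivation:
Simulating step by step:
Generation 0 (given above): 13 live cells
Generation 1: 10 live cells
1000000
1000000
1101100
0001011
0001000
Generation 2: 14 live cells
0000000
1000001
1111110
1001011
0000101
Generation 3: 14 live cells
1000011
1011111
0011000
0000000
1000101
Generation 4: 8 live cells
(generation 4 grid is the final answer)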